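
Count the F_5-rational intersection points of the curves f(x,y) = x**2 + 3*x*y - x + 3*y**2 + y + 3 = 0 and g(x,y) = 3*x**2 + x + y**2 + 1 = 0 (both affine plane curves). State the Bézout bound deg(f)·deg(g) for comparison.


Common zeros: {(2, 0)}; count = 1; Bézout bound = 4.

deg(f) = 2, deg(g) = 2, so Bézout bound = 4.
Scan x ∈ F_5. For each x, list the y ∈ F_5 with f(x, y) ≡ 0 and those with g(x, y) ≡ 0 (mod 5); the common zeros in that column are the intersection.
  x = 0: f ≡ 0 at y ∈ {4}; g ≡ 0 at y ∈ {2, 3}; common: ∅.
  x = 1: f ≡ 0 at y ∈ {1}; g ≡ 0 at y ∈ {0}; common: ∅.
  x = 2: f ≡ 0 at y ∈ {0, 1}; g ≡ 0 at y ∈ {0}; common: {0}.
  x = 3: f ≡ 0 at y ∈ ∅; g ≡ 0 at y ∈ {2, 3}; common: ∅.
  x = 4: f ≡ 0 at y ∈ {0, 4}; g ≡ 0 at y ∈ ∅; common: ∅.
Collecting: common zeros = {(2, 0)}, so the count is 1.
Comparison with the Bézout bound: 1 ≤ 4 = deg(f)·deg(g), as expected for curves with no common component (the affine F_5-count falls short of the bound because intersections may lie at infinity, over extension fields, or carry multiplicity).


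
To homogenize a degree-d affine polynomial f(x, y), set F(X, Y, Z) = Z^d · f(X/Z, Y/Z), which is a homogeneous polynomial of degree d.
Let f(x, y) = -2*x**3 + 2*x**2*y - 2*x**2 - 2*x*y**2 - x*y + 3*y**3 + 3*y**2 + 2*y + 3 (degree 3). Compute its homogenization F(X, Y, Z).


F(X, Y, Z) = -2*X**3 + 2*X**2*Y - 2*X**2*Z - 2*X*Y**2 - X*Y*Z + 3*Y**3 + 3*Y**2*Z + 2*Y*Z**2 + 3*Z**3

deg(f) = 3.
Substitute x = X/Z, y = Y/Z into f, then multiply by Z^3.
  monomial -2·x^3·y^0 ↦ -2·X^3·Y^0·Z^0.
  monomial 2·x^2·y^1 ↦ 2·X^2·Y^1·Z^0.
  monomial -2·x^2·y^0 ↦ -2·X^2·Y^0·Z^1.
  monomial -2·x^1·y^2 ↦ -2·X^1·Y^2·Z^0.
  monomial -1·x^1·y^1 ↦ -1·X^1·Y^1·Z^1.
  monomial 3·x^0·y^3 ↦ 3·X^0·Y^3·Z^0.
  monomial 3·x^0·y^2 ↦ 3·X^0·Y^2·Z^1.
  monomial 2·x^0·y^1 ↦ 2·X^0·Y^1·Z^2.
  monomial 3·x^0·y^0 ↦ 3·X^0·Y^0·Z^3.
Collecting: F(X, Y, Z) = -2*X**3 + 2*X**2*Y - 2*X**2*Z - 2*X*Y**2 - X*Y*Z + 3*Y**3 + 3*Y**2*Z + 2*Y*Z**2 + 3*Z**3.


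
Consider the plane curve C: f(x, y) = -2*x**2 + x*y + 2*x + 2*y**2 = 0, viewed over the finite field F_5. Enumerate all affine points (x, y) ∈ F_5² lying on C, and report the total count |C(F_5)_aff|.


Affine F_5-points: {(0, 0), (1, 0), (1, 2), (2, 1), (2, 3), (3, 3)}; count = 6.

For each of the 25 pairs (x, y) ∈ F_5², evaluate f(x, y) mod 5. Record the zeros.
  x = 0: [0↦0, 1↦2, 2↦3, 3↦3, 4↦2]  zeros at y ∈ {0}
  x = 1: [0↦0, 1↦3, 2↦0, 3↦1, 4↦1]  zeros at y ∈ {0, 2}
  x = 2: [0↦1, 1↦0, 2↦3, 3↦0, 4↦1]  zeros at y ∈ {1, 3}
  x = 3: [0↦3, 1↦3, 2↦2, 3↦0, 4↦2]  zeros at y ∈ {3}
  x = 4: [0↦1, 1↦2, 2↦2, 3↦1, 4↦4]  zeros at y ∈ ∅
Collecting zeros: affine points = {(0, 0), (1, 0), (1, 2), (2, 1), (2, 3), (3, 3)}.
Total count |C(F_5)_aff| = 6.


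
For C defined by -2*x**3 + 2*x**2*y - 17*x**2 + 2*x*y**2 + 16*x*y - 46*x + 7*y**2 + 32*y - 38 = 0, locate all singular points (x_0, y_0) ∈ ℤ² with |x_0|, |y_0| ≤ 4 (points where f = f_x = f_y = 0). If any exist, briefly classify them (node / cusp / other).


Singular points: {(-3, -1)}; classification: node.

Compute partial derivatives:
  f_x = -6*x**2 + 4*x*y - 34*x + 2*y**2 + 16*y - 46.
  f_y = 2*x**2 + 4*x*y + 16*x + 14*y + 32.
Scan x_0 ∈ {−4, ..., 4}. For each x_0, f_y(x_0, y) is a polynomial in y; find its integer roots y ∈ {−4, ..., 4}, then test f_x and f at those candidates.
  x = -4: f_y(-4, y) = -2*y; vanishes at y ∈ {0}. (-4, 0): f_x = -6 ≠ 0.
  x = -3: f_y(-3, y) = 2*y + 2; vanishes at y ∈ {-1}. (-3, -1): f_x = 0, f = 0 — SINGULAR.
  x = -2: f_y(-2, y) = 6*y + 8; no integer root y with |y| ≤ 4.
  x = -1: f_y(-1, y) = 10*y + 18; no integer root y with |y| ≤ 4.
  x = 0: f_y(0, y) = 14*y + 32; no integer root y with |y| ≤ 4.
  x = 1: f_y(1, y) = 18*y + 50; no integer root y with |y| ≤ 4.
  x = 2: f_y(2, y) = 22*y + 72; no integer root y with |y| ≤ 4.
  x = 3: f_y(3, y) = 26*y + 98; no integer root y with |y| ≤ 4.
  x = 4: f_y(4, y) = 30*y + 128; no integer root y with |y| ≤ 4.
Only singular point on the grid: (-3, -1).
Classify: substitute x = -3 + u, y = -1 + v and expand: f = -2*u**3 + 2*u**2*v - u**2 + 2*u*v**2 + v**2.
No constant or linear terms (consistent with a singular point). Quadratic part: -u**2 + v**2. Cubic part: -2*u**3 + 2*u**2*v + 2*u*v**2.
The quadratic part v**2 - u**2 = (v − u)(v + u) splits into two distinct linear factors, so there are two distinct tangent lines y − -1 = ±(x − -3) — this is a node (ordinary double point).
Classification: node.


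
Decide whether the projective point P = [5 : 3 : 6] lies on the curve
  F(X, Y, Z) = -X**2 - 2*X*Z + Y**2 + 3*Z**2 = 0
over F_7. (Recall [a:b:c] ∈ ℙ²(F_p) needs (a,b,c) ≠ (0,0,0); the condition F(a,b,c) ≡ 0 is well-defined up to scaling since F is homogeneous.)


F(5,3,6) ≡ 4 (mod 7); P is NOT on the curve.

Evaluate F(5, 3, 6) term-by-term (mod 7).
  -X**2 ↦ -1·25·1·1 = -25
  -2*X*Z ↦ -2·5·1·6 = -60
  Y**2 ↦ 1·1·9·1 = 9
  3*Z**2 ↦ 3·1·1·36 = 108
Sum: F(5, 3, 6) = (-25) + (-60) + (9) + (108) = 32.
Reducing mod 7: 32 ≡ 4 (mod 7).
Since F(a, b, c) ≡ 4 ≠ 0 (mod 7), P does NOT lie on the curve.


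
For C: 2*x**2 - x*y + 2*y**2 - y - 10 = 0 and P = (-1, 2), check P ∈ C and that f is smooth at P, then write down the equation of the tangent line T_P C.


Tangent line at P: -6*x + 8*y - 22 = 0.

Step 1: f(-1, 2) = 0, so P lies on C.
Step 2: partial derivatives
  f_x(x, y) = 4*x - y, f_y(x, y) = -x + 4*y - 1.
  f_x(P) = -6, f_y(P) = 8 (gradient nonzero, so P is smooth).
Step 3: tangent line at P: -6·(x − -1) + 8·(y − 2) = 0.
Expanding: -6*x + 8*y - 22 = 0.


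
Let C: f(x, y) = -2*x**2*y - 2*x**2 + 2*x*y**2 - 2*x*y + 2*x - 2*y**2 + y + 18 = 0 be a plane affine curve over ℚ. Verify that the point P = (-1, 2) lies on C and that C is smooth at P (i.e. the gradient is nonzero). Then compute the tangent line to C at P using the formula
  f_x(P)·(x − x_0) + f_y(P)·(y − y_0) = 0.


Tangent line at P: 18*x - 15*y + 48 = 0.

Step 1: f(-1, 2) = 0, so P lies on C.
Step 2: partial derivatives
  f_x(x, y) = -4*x*y - 4*x + 2*y**2 - 2*y + 2, f_y(x, y) = -2*x**2 + 4*x*y - 2*x - 4*y + 1.
  f_x(P) = 18, f_y(P) = -15 (gradient nonzero, so P is smooth).
Step 3: tangent line at P: 18·(x − -1) + -15·(y − 2) = 0.
Expanding: 18*x - 15*y + 48 = 0.


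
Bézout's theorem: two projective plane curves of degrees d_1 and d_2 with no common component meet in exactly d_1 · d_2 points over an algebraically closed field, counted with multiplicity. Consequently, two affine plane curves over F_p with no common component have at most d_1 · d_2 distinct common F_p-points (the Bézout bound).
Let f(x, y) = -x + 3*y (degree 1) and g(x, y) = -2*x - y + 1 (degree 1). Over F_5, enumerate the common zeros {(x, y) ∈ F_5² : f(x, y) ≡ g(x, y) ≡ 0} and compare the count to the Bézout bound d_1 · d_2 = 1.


Common zeros: {(4, 3)}; count = 1; Bézout bound = 1.

deg(f) = 1, deg(g) = 1, so Bézout bound = 1.
Scan x ∈ F_5. For each x, list the y ∈ F_5 with f(x, y) ≡ 0 and those with g(x, y) ≡ 0 (mod 5); the common zeros in that column are the intersection.
  x = 0: f ≡ 0 at y ∈ {0}; g ≡ 0 at y ∈ {1}; common: ∅.
  x = 1: f ≡ 0 at y ∈ {2}; g ≡ 0 at y ∈ {4}; common: ∅.
  x = 2: f ≡ 0 at y ∈ {4}; g ≡ 0 at y ∈ {2}; common: ∅.
  x = 3: f ≡ 0 at y ∈ {1}; g ≡ 0 at y ∈ {0}; common: ∅.
  x = 4: f ≡ 0 at y ∈ {3}; g ≡ 0 at y ∈ {3}; common: {3}.
Collecting: common zeros = {(4, 3)}, so the count is 1.
Comparison with the Bézout bound: 1 ≤ 1 = deg(f)·deg(g), as expected for curves with no common component (the bound is attained).


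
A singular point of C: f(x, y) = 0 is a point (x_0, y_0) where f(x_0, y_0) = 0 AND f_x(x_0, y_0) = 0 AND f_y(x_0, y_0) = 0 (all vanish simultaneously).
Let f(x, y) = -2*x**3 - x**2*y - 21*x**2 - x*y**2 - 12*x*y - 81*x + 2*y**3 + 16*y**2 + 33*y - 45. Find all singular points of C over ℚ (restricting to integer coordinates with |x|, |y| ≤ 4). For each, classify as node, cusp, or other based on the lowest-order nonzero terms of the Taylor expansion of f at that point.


Singular points: {(-3, -3)}; classification: cusp.

Compute partial derivatives:
  f_x = -6*x**2 - 2*x*y - 42*x - y**2 - 12*y - 81.
  f_y = -x**2 - 2*x*y - 12*x + 6*y**2 + 32*y + 33.
Scan x_0 ∈ {−4, ..., 4}. For each x_0, f_y(x_0, y) is a polynomial in y; find its integer roots y ∈ {−4, ..., 4}, then test f_x and f at those candidates.
  x = -4: f_y(-4, y) = 6*y**2 + 40*y + 65; no integer root y with |y| ≤ 4.
  x = -3: f_y(-3, y) = 6*y**2 + 38*y + 60; vanishes at y ∈ {-3}. (-3, -3): f_x = 0, f = 0 — SINGULAR.
  x = -2: f_y(-2, y) = 6*y**2 + 36*y + 53; no integer root y with |y| ≤ 4.
  x = -1: f_y(-1, y) = 6*y**2 + 34*y + 44; vanishes at y ∈ {-2}. (-1, -2): f_x = -29 ≠ 0.
  x = 0: f_y(0, y) = 6*y**2 + 32*y + 33; no integer root y with |y| ≤ 4.
  x = 1: f_y(1, y) = 6*y**2 + 30*y + 20; no integer root y with |y| ≤ 4.
  x = 2: f_y(2, y) = 6*y**2 + 28*y + 5; no integer root y with |y| ≤ 4.
  x = 3: f_y(3, y) = 6*y**2 + 26*y - 12; no integer root y with |y| ≤ 4.
  x = 4: f_y(4, y) = 6*y**2 + 24*y - 31; no integer root y with |y| ≤ 4.
Only singular point on the grid: (-3, -3).
Classify: substitute x = -3 + u, y = -3 + v and expand: f = -2*u**3 - u**2*v - u*v**2 + 2*v**3 + v**2.
No constant or linear terms (consistent with a singular point). Quadratic part: v**2. Cubic part: -2*u**3 - u**2*v - u*v**2 + 2*v**3.
The quadratic part v**2 is a perfect square, so there is a single (double) tangent line v = 0, i.e. y = -3. Restricting the cubic part to that line (v = 0) leaves -2*u**3 ≠ 0, so f is not divisible by v and the branch is v² ≈ 2*u**3 to lowest order — this is a cusp.
Classification: cusp.


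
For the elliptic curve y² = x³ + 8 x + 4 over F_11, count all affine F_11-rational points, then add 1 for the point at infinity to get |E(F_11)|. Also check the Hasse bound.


Affine points = {(0, 2), (0, 9), (3, 0), (4, 1), (4, 10), (5, 2), (5, 9), (6, 2), (6, 9)}; affine count = 9; |E(F_11)| = 10.

Discriminant check: Δ ∝ 4a³ + 27b² = 4·8³ + 27·4² = 4·512 + 27·16 ≡ 5 (mod 11). Nonzero ⇒ E is nonsingular.
For each x ∈ F_11, compute rhs = x³ + 8·x + 4 mod 11, then count y ∈ F_11 with y² ≡ rhs.
  x = 0: rhs = 4, matching y values: 2, 9 (2 points).
  x = 1: rhs = 2, matching y values: none (0 points).
  x = 2: rhs = 6, matching y values: none (0 points).
  x = 3: rhs = 0, matching y values: 0 (1 points).
  x = 4: rhs = 1, matching y values: 1, 10 (2 points).
  x = 5: rhs = 4, matching y values: 2, 9 (2 points).
  x = 6: rhs = 4, matching y values: 2, 9 (2 points).
  x = 7: rhs = 7, matching y values: none (0 points).
  x = 8: rhs = 8, matching y values: none (0 points).
  x = 9: rhs = 2, matching y values: none (0 points).
  x = 10: rhs = 6, matching y values: none (0 points).
Total affine count: 9.
Full point count |E(F_11)| = 9 + 1 = 10.
Hasse bound: |10 − (11+1)| = |-2| = 2 ≤ 2√11 ≈ 6.6332 ✓.


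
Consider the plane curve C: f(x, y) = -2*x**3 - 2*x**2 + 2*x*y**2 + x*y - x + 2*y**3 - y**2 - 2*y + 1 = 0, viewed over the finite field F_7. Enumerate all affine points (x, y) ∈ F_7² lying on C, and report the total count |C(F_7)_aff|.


Affine F_7-points: {(0, 1), (0, 4), (0, 6), (1, 2), (1, 3), (1, 5), (2, 3), (3, 3), (6, 2), (6, 4), (6, 6)}; count = 11.

For each of the 49 pairs (x, y) ∈ F_7², evaluate f(x, y) mod 7. Record the zeros.
  x = 0: [0↦1, 1↦0, 2↦2, 3↦5, 4↦0, 5↦6, 6↦0]  zeros at y ∈ {1, 4, 6}
  x = 1: [0↦3, 1↦5, 2↦0, 3↦0, 4↦3, 5↦0, 6↦3]  zeros at y ∈ {2, 3, 5}
  x = 2: [0↦3, 1↦1, 2↦3, 3↦0, 4↦4, 5↦6, 6↦4]  zeros at y ∈ {3}
  x = 3: [0↦3, 1↦4, 2↦6, 3↦0, 4↦5, 5↦5, 6↦5]  zeros at y ∈ {3}
  x = 4: [0↦5, 1↦2, 2↦4, 3↦2, 4↦1, 5↦6, 6↦1]  zeros at y ∈ ∅
  x = 5: [0↦4, 1↦4, 2↦6, 3↦1, 4↦1, 5↦4, 6↦1]  zeros at y ∈ ∅
  x = 6: [0↦2, 1↦5, 2↦0, 3↦6, 4↦0, 5↦1, 6↦0]  zeros at y ∈ {2, 4, 6}
Collecting zeros: affine points = {(0, 1), (0, 4), (0, 6), (1, 2), (1, 3), (1, 5), (2, 3), (3, 3), (6, 2), (6, 4), (6, 6)}.
Total count |C(F_7)_aff| = 11.


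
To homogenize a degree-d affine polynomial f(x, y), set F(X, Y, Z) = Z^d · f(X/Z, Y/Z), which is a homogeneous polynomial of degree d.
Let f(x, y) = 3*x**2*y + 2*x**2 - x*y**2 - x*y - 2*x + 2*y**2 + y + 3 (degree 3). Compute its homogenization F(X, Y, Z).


F(X, Y, Z) = 3*X**2*Y + 2*X**2*Z - X*Y**2 - X*Y*Z - 2*X*Z**2 + 2*Y**2*Z + Y*Z**2 + 3*Z**3

deg(f) = 3.
Substitute x = X/Z, y = Y/Z into f, then multiply by Z^3.
  monomial 3·x^2·y^1 ↦ 3·X^2·Y^1·Z^0.
  monomial 2·x^2·y^0 ↦ 2·X^2·Y^0·Z^1.
  monomial -1·x^1·y^2 ↦ -1·X^1·Y^2·Z^0.
  monomial -1·x^1·y^1 ↦ -1·X^1·Y^1·Z^1.
  monomial -2·x^1·y^0 ↦ -2·X^1·Y^0·Z^2.
  monomial 2·x^0·y^2 ↦ 2·X^0·Y^2·Z^1.
  monomial 1·x^0·y^1 ↦ 1·X^0·Y^1·Z^2.
  monomial 3·x^0·y^0 ↦ 3·X^0·Y^0·Z^3.
Collecting: F(X, Y, Z) = 3*X**2*Y + 2*X**2*Z - X*Y**2 - X*Y*Z - 2*X*Z**2 + 2*Y**2*Z + Y*Z**2 + 3*Z**3.


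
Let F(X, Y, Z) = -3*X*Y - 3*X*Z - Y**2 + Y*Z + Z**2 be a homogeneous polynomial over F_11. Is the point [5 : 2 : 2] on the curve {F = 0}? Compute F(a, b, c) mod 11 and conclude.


F(5,2,2) ≡ 10 (mod 11); P is NOT on the curve.

Evaluate F(5, 2, 2) term-by-term (mod 11).
  -3*X*Y ↦ -3·5·2·1 = -30
  -3*X*Z ↦ -3·5·1·2 = -30
  -Y**2 ↦ -1·1·4·1 = -4
  Y*Z ↦ 1·1·2·2 = 4
  Z**2 ↦ 1·1·1·4 = 4
Sum: F(5, 2, 2) = (-30) + (-30) + (-4) + (4) + (4) = -56.
Reducing mod 11: -56 ≡ 10 (mod 11).
Since F(a, b, c) ≡ 10 ≠ 0 (mod 11), P does NOT lie on the curve.


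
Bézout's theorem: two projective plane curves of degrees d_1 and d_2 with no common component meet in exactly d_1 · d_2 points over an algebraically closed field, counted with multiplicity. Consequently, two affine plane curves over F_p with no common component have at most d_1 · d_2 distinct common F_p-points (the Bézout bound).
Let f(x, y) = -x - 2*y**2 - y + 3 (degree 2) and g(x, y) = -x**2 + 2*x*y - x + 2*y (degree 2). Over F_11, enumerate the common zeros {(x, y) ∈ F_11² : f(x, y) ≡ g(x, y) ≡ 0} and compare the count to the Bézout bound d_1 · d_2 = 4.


Common zeros: {(4, 2), (10, 8)}; count = 2; Bézout bound = 4.

deg(f) = 2, deg(g) = 2, so Bézout bound = 4.
Scan x ∈ F_11. For each x, list the y ∈ F_11 with f(x, y) ≡ 0 and those with g(x, y) ≡ 0 (mod 11); the common zeros in that column are the intersection.
  x = 0: f ≡ 0 at y ∈ {1, 4}; g ≡ 0 at y ∈ {0}; common: ∅.
  x = 1: f ≡ 0 at y ∈ ∅; g ≡ 0 at y ∈ {6}; common: ∅.
  x = 2: f ≡ 0 at y ∈ {6, 10}; g ≡ 0 at y ∈ {1}; common: ∅.
  x = 3: f ≡ 0 at y ∈ {0, 5}; g ≡ 0 at y ∈ {7}; common: ∅.
  x = 4: f ≡ 0 at y ∈ {2, 3}; g ≡ 0 at y ∈ {2}; common: {2}.
  x = 5: f ≡ 0 at y ∈ ∅; g ≡ 0 at y ∈ {8}; common: ∅.
  x = 6: f ≡ 0 at y ∈ ∅; g ≡ 0 at y ∈ {3}; common: ∅.
  x = 7: f ≡ 0 at y ∈ ∅; g ≡ 0 at y ∈ {9}; common: ∅.
  x = 8: f ≡ 0 at y ∈ {7, 9}; g ≡ 0 at y ∈ {4}; common: ∅.
  x = 9: f ≡ 0 at y ∈ ∅; g ≡ 0 at y ∈ {10}; common: ∅.
  x = 10: f ≡ 0 at y ∈ {8}; g ≡ 0 at y ∈ {0, 1, 2, 3, 4, 5, 6, 7, 8, 9, 10}; common: {8}.
Collecting: common zeros = {(4, 2), (10, 8)}, so the count is 2.
Comparison with the Bézout bound: 2 ≤ 4 = deg(f)·deg(g), as expected for curves with no common component (the affine F_11-count falls short of the bound because intersections may lie at infinity, over extension fields, or carry multiplicity).


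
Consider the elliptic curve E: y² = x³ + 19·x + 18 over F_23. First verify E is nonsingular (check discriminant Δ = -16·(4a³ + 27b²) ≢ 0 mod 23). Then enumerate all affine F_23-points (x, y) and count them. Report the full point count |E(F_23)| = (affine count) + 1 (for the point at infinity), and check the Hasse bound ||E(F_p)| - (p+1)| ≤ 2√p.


Affine points = {(0, 8), (0, 15), (2, 8), (2, 15), (5, 10), (5, 13), (6, 7), (6, 16), (10, 9), (10, 14), (13, 1), (13, 22), (16, 5), (16, 18), (19, 4), (19, 19), (20, 7), (20, 16), (21, 8), (21, 15)}; affine count = 20; |E(F_23)| = 21.

Discriminant check: Δ ∝ 4a³ + 27b² = 4·19³ + 27·18² = 4·6859 + 27·324 ≡ 5 (mod 23). Nonzero ⇒ E is nonsingular.
For each x ∈ F_23, compute rhs = x³ + 19·x + 18 mod 23, then count y ∈ F_23 with y² ≡ rhs.
  x = 0: rhs = 18, matching y values: 8, 15 (2 points).
  x = 1: rhs = 15, matching y values: none (0 points).
  x = 2: rhs = 18, matching y values: 8, 15 (2 points).
  x = 3: rhs = 10, matching y values: none (0 points).
  x = 4: rhs = 20, matching y values: none (0 points).
  x = 5: rhs = 8, matching y values: 10, 13 (2 points).
  x = 6: rhs = 3, matching y values: 7, 16 (2 points).
  x = 7: rhs = 11, matching y values: none (0 points).
  x = 8: rhs = 15, matching y values: none (0 points).
  x = 9: rhs = 21, matching y values: none (0 points).
  x = 10: rhs = 12, matching y values: 9, 14 (2 points).
  x = 11: rhs = 17, matching y values: none (0 points).
  x = 12: rhs = 19, matching y values: none (0 points).
  x = 13: rhs = 1, matching y values: 1, 22 (2 points).
  x = 14: rhs = 15, matching y values: none (0 points).
  x = 15: rhs = 21, matching y values: none (0 points).
  x = 16: rhs = 2, matching y values: 5, 18 (2 points).
  x = 17: rhs = 10, matching y values: none (0 points).
  x = 18: rhs = 5, matching y values: none (0 points).
  x = 19: rhs = 16, matching y values: 4, 19 (2 points).
  x = 20: rhs = 3, matching y values: 7, 16 (2 points).
  x = 21: rhs = 18, matching y values: 8, 15 (2 points).
  x = 22: rhs = 21, matching y values: none (0 points).
Total affine count: 20.
Full point count |E(F_23)| = 20 + 1 = 21.
Hasse bound: |21 − (23+1)| = |-3| = 3 ≤ 2√23 ≈ 9.5917 ✓.


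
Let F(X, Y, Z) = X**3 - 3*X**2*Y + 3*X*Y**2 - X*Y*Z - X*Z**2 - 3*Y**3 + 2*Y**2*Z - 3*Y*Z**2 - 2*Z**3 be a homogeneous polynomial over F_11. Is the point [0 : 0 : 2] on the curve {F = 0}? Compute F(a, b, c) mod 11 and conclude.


F(0,0,2) ≡ 6 (mod 11); P is NOT on the curve.

Evaluate F(0, 0, 2) term-by-term (mod 11).
  X**3 ↦ 1·0·1·1 = 0
  -3*X**2*Y ↦ -3·0·0·1 = 0
  3*X*Y**2 ↦ 3·0·0·1 = 0
  -X*Y*Z ↦ -1·0·0·2 = 0
  -X*Z**2 ↦ -1·0·1·4 = 0
  -3*Y**3 ↦ -3·1·0·1 = 0
  2*Y**2*Z ↦ 2·1·0·2 = 0
  -3*Y*Z**2 ↦ -3·1·0·4 = 0
  -2*Z**3 ↦ -2·1·1·8 = -16
Sum: F(0, 0, 2) = (0) + (0) + (0) + (0) + (0) + (0) + (0) + (0) + (-16) = -16.
Reducing mod 11: -16 ≡ 6 (mod 11).
Since F(a, b, c) ≡ 6 ≠ 0 (mod 11), P does NOT lie on the curve.


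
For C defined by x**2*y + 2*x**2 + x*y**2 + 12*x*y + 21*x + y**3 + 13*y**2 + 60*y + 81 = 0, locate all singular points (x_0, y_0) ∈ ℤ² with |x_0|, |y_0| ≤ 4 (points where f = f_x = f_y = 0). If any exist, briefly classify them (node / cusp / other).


Singular points: {(-3, -3)}; classification: node.

Compute partial derivatives:
  f_x = 2*x*y + 4*x + y**2 + 12*y + 21.
  f_y = x**2 + 2*x*y + 12*x + 3*y**2 + 26*y + 60.
Scan x_0 ∈ {−4, ..., 4}. For each x_0, f_y(x_0, y) is a polynomial in y; find its integer roots y ∈ {−4, ..., 4}, then test f_x and f at those candidates.
  x = -4: f_y(-4, y) = 3*y**2 + 18*y + 28; no integer root y with |y| ≤ 4.
  x = -3: f_y(-3, y) = 3*y**2 + 20*y + 33; vanishes at y ∈ {-3}. (-3, -3): f_x = 0, f = 0 — SINGULAR.
  x = -2: f_y(-2, y) = 3*y**2 + 22*y + 40; vanishes at y ∈ {-4}. (-2, -4): f_x = -3 ≠ 0.
  x = -1: f_y(-1, y) = 3*y**2 + 24*y + 49; no integer root y with |y| ≤ 4.
  x = 0: f_y(0, y) = 3*y**2 + 26*y + 60; no integer root y with |y| ≤ 4.
  x = 1: f_y(1, y) = 3*y**2 + 28*y + 73; no integer root y with |y| ≤ 4.
  x = 2: f_y(2, y) = 3*y**2 + 30*y + 88; no integer root y with |y| ≤ 4.
  x = 3: f_y(3, y) = 3*y**2 + 32*y + 105; no integer root y with |y| ≤ 4.
  x = 4: f_y(4, y) = 3*y**2 + 34*y + 124; no integer root y with |y| ≤ 4.
Only singular point on the grid: (-3, -3).
Classify: substitute x = -3 + u, y = -3 + v and expand: f = u**2*v - u**2 + u*v**2 + v**3 + v**2.
No constant or linear terms (consistent with a singular point). Quadratic part: -u**2 + v**2. Cubic part: u**2*v + u*v**2 + v**3.
The quadratic part v**2 - u**2 = (v − u)(v + u) splits into two distinct linear factors, so there are two distinct tangent lines y − -3 = ±(x − -3) — this is a node (ordinary double point).
Classification: node.


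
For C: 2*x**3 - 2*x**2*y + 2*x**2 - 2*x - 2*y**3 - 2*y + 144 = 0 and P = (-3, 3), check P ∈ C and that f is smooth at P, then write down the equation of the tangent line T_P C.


Tangent line at P: 76*x - 74*y + 450 = 0.

Step 1: f(-3, 3) = 0, so P lies on C.
Step 2: partial derivatives
  f_x(x, y) = 6*x**2 - 4*x*y + 4*x - 2, f_y(x, y) = -2*x**2 - 6*y**2 - 2.
  f_x(P) = 76, f_y(P) = -74 (gradient nonzero, so P is smooth).
Step 3: tangent line at P: 76·(x − -3) + -74·(y − 3) = 0.
Expanding: 76*x - 74*y + 450 = 0.


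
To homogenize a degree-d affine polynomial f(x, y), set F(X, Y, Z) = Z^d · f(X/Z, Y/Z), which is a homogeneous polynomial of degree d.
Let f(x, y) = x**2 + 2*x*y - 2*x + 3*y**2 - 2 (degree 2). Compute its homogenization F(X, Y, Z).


F(X, Y, Z) = X**2 + 2*X*Y - 2*X*Z + 3*Y**2 - 2*Z**2

deg(f) = 2.
Substitute x = X/Z, y = Y/Z into f, then multiply by Z^2.
  monomial 1·x^2·y^0 ↦ 1·X^2·Y^0·Z^0.
  monomial 2·x^1·y^1 ↦ 2·X^1·Y^1·Z^0.
  monomial -2·x^1·y^0 ↦ -2·X^1·Y^0·Z^1.
  monomial 3·x^0·y^2 ↦ 3·X^0·Y^2·Z^0.
  monomial -2·x^0·y^0 ↦ -2·X^0·Y^0·Z^2.
Collecting: F(X, Y, Z) = X**2 + 2*X*Y - 2*X*Z + 3*Y**2 - 2*Z**2.


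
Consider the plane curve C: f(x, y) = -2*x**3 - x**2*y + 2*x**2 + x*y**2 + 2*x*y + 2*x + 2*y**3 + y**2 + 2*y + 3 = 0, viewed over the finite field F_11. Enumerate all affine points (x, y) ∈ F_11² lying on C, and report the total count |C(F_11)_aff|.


Affine F_11-points: {(0, 10), (3, 1), (4, 4), (5, 0), (7, 1), (7, 5), (8, 3), (9, 8)}; count = 8.

For each of the 121 pairs (x, y) ∈ F_11², evaluate f(x, y) mod 11. Record the zeros.
  x = 0: [0↦3, 1↦8, 2↦5, 3↦6, 4↦1, 5↦2, 6↦10, 7↦4, 8↦7, 9↦9, 10↦0]  zeros at y ∈ {10}
  x = 1: [0↦5, 1↦1, 2↦2, 3↦9, 4↦1, 5↦1, 6↦10, 7↦7, 8↦4, 9↦2, 10↦2]  zeros at y ∈ ∅
  x = 2: [0↦10, 1↦6, 2↦9, 3↦9, 4↦7, 5↦4, 6↦1, 7↦10, 8↦10, 9↦2, 10↦9]  zeros at y ∈ ∅
  x = 3: [0↦6, 1↦0, 2↦3, 3↦5, 4↦7, 5↦10, 6↦4, 7↦1, 8↦2, 9↦8, 10↦9]  zeros at y ∈ {1}
  x = 4: [0↦3, 1↦4, 2↦5, 3↦7, 4↦0, 5↦7, 6↦7, 7↦1, 8↦1, 9↦8, 10↦1]  zeros at y ∈ {4}
  x = 5: [0↦0, 1↦6, 2↦3, 3↦3, 4↦7, 5↦5, 6↦9, 7↦9, 8↦6, 9↦1, 10↦6]  zeros at y ∈ {0}
  x = 6: [0↦7, 1↦5, 2↦7, 3↦3, 4↦5, 5↦3, 6↦9, 7↦2, 8↦5, 9↦8, 10↦1]  zeros at y ∈ ∅
  x = 7: [0↦1, 1↦0, 2↦5, 3↦6, 4↦4, 5↦0, 6↦6, 7↦1, 8↦8, 9↦6, 10↦7]  zeros at y ∈ {1, 5}
  x = 8: [0↦3, 1↦1, 2↦7, 3↦0, 4↦3, 5↦6, 6↦10, 7↦5, 8↦3, 9↦5, 10↦1]  zeros at y ∈ {3}
  x = 9: [0↦1, 1↦7, 2↦1, 3↦6, 4↦1, 5↦9, 6↦9, 7↦2, 8↦0, 9↦4, 10↦4]  zeros at y ∈ {8}
  x = 10: [0↦5, 1↦6, 2↦8, 3↦1, 4↦8, 5↦8, 6↦2, 7↦2, 8↦9, 9↦2, 10↦4]  zeros at y ∈ ∅
Collecting zeros: affine points = {(0, 10), (3, 1), (4, 4), (5, 0), (7, 1), (7, 5), (8, 3), (9, 8)}.
Total count |C(F_11)_aff| = 8.


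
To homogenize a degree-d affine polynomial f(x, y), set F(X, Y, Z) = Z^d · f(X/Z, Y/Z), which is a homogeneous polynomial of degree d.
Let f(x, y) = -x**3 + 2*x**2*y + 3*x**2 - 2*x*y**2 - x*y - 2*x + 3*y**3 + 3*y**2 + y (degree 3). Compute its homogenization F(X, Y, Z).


F(X, Y, Z) = -X**3 + 2*X**2*Y + 3*X**2*Z - 2*X*Y**2 - X*Y*Z - 2*X*Z**2 + 3*Y**3 + 3*Y**2*Z + Y*Z**2

deg(f) = 3.
Substitute x = X/Z, y = Y/Z into f, then multiply by Z^3.
  monomial -1·x^3·y^0 ↦ -1·X^3·Y^0·Z^0.
  monomial 2·x^2·y^1 ↦ 2·X^2·Y^1·Z^0.
  monomial 3·x^2·y^0 ↦ 3·X^2·Y^0·Z^1.
  monomial -2·x^1·y^2 ↦ -2·X^1·Y^2·Z^0.
  monomial -1·x^1·y^1 ↦ -1·X^1·Y^1·Z^1.
  monomial -2·x^1·y^0 ↦ -2·X^1·Y^0·Z^2.
  monomial 3·x^0·y^3 ↦ 3·X^0·Y^3·Z^0.
  monomial 3·x^0·y^2 ↦ 3·X^0·Y^2·Z^1.
  monomial 1·x^0·y^1 ↦ 1·X^0·Y^1·Z^2.
Collecting: F(X, Y, Z) = -X**3 + 2*X**2*Y + 3*X**2*Z - 2*X*Y**2 - X*Y*Z - 2*X*Z**2 + 3*Y**3 + 3*Y**2*Z + Y*Z**2.


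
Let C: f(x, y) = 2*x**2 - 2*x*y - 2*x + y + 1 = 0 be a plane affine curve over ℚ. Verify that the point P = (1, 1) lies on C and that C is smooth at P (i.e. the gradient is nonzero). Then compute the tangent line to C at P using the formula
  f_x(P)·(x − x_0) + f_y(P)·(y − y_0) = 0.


Tangent line at P: 1 - y = 0.

Step 1: f(1, 1) = 0, so P lies on C.
Step 2: partial derivatives
  f_x(x, y) = 4*x - 2*y - 2, f_y(x, y) = 1 - 2*x.
  f_x(P) = 0, f_y(P) = -1 (gradient nonzero, so P is smooth).
Step 3: tangent line at P: 0·(x − 1) + -1·(y − 1) = 0.
Expanding: 1 - y = 0.


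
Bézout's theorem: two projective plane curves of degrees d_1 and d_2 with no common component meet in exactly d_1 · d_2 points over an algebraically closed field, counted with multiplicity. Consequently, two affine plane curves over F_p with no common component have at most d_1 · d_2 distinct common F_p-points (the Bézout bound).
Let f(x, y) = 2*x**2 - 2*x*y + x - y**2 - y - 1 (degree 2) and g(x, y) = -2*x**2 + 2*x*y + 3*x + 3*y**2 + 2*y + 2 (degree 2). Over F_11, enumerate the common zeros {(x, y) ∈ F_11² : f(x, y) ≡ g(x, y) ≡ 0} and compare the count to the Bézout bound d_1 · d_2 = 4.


Common zeros: {(10, 1)}; count = 1; Bézout bound = 4.

deg(f) = 2, deg(g) = 2, so Bézout bound = 4.
Scan x ∈ F_11. For each x, list the y ∈ F_11 with f(x, y) ≡ 0 and those with g(x, y) ≡ 0 (mod 11); the common zeros in that column are the intersection.
  x = 0: f ≡ 0 at y ∈ ∅; g ≡ 0 at y ∈ ∅; common: ∅.
  x = 1: f ≡ 0 at y ∈ ∅; g ≡ 0 at y ∈ ∅; common: ∅.
  x = 2: f ≡ 0 at y ∈ ∅; g ≡ 0 at y ∈ {0, 9}; common: ∅.
  x = 3: f ≡ 0 at y ∈ ∅; g ≡ 0 at y ∈ {3, 9}; common: ∅.
  x = 4: f ≡ 0 at y ∈ {6, 7}; g ≡ 0 at y ∈ ∅; common: ∅.
  x = 5: f ≡ 0 at y ∈ ∅; g ≡ 0 at y ∈ {0, 7}; common: ∅.
  x = 6: f ≡ 0 at y ∈ {0, 9}; g ≡ 0 at y ∈ ∅; common: ∅.
  x = 7: f ≡ 0 at y ∈ {1, 6}; g ≡ 0 at y ∈ {3, 10}; common: ∅.
  x = 8: f ≡ 0 at y ∈ {7, 9}; g ≡ 0 at y ∈ ∅; common: ∅.
  x = 9: f ≡ 0 at y ∈ ∅; g ≡ 0 at y ∈ {1, 7}; common: ∅.
  x = 10: f ≡ 0 at y ∈ {0, 1}; g ≡ 0 at y ∈ {1, 10}; common: {1}.
Collecting: common zeros = {(10, 1)}, so the count is 1.
Comparison with the Bézout bound: 1 ≤ 4 = deg(f)·deg(g), as expected for curves with no common component (the affine F_11-count falls short of the bound because intersections may lie at infinity, over extension fields, or carry multiplicity).


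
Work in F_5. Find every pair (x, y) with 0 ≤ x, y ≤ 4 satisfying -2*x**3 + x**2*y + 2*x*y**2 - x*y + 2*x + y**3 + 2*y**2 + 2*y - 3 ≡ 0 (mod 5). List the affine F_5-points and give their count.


Affine F_5-points: {(1, 2), (2, 0), (2, 2), (3, 2)}; count = 4.

For each of the 25 pairs (x, y) ∈ F_5², evaluate f(x, y) mod 5. Record the zeros.
  x = 0: [0↦2, 1↦2, 2↦2, 3↦3, 4↦1]  zeros at y ∈ ∅
  x = 1: [0↦2, 1↦4, 2↦0, 3↦1, 4↦3]  zeros at y ∈ {2}
  x = 2: [0↦0, 1↦1, 2↦0, 3↦3, 4↦1]  zeros at y ∈ {0, 2}
  x = 3: [0↦4, 1↦1, 2↦0, 3↦2, 4↦3]  zeros at y ∈ {2}
  x = 4: [0↦2, 1↦2, 2↦3, 3↦1, 4↦2]  zeros at y ∈ ∅
Collecting zeros: affine points = {(1, 2), (2, 0), (2, 2), (3, 2)}.
Total count |C(F_5)_aff| = 4.


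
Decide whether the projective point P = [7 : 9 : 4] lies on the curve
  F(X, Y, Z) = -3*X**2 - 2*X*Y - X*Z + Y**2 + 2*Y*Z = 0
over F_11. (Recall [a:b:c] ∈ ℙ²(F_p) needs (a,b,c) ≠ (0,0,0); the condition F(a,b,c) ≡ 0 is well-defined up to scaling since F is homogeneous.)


F(7,9,4) ≡ 6 (mod 11); P is NOT on the curve.

Evaluate F(7, 9, 4) term-by-term (mod 11).
  -3*X**2 ↦ -3·49·1·1 = -147
  -2*X*Y ↦ -2·7·9·1 = -126
  -X*Z ↦ -1·7·1·4 = -28
  Y**2 ↦ 1·1·81·1 = 81
  2*Y*Z ↦ 2·1·9·4 = 72
Sum: F(7, 9, 4) = (-147) + (-126) + (-28) + (81) + (72) = -148.
Reducing mod 11: -148 ≡ 6 (mod 11).
Since F(a, b, c) ≡ 6 ≠ 0 (mod 11), P does NOT lie on the curve.


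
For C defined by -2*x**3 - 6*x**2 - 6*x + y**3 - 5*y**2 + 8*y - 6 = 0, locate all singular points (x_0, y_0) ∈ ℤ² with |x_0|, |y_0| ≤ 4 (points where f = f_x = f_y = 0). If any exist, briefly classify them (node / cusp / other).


Singular points: {(-1, 2)}; classification: cusp.

Compute partial derivatives:
  f_x = -6*x**2 - 12*x - 6.
  f_y = 3*y**2 - 10*y + 8.
Scan x_0 ∈ {−4, ..., 4}. For each x_0, f_y(x_0, y) is a polynomial in y; find its integer roots y ∈ {−4, ..., 4}, then test f_x and f at those candidates.
  x = -4: f_y(-4, y) = 3*y**2 - 10*y + 8; vanishes at y ∈ {2}. (-4, 2): f_x = -54 ≠ 0.
  x = -3: f_y(-3, y) = 3*y**2 - 10*y + 8; vanishes at y ∈ {2}. (-3, 2): f_x = -24 ≠ 0.
  x = -2: f_y(-2, y) = 3*y**2 - 10*y + 8; vanishes at y ∈ {2}. (-2, 2): f_x = -6 ≠ 0.
  x = -1: f_y(-1, y) = 3*y**2 - 10*y + 8; vanishes at y ∈ {2}. (-1, 2): f_x = 0, f = 0 — SINGULAR.
  x = 0: f_y(0, y) = 3*y**2 - 10*y + 8; vanishes at y ∈ {2}. (0, 2): f_x = -6 ≠ 0.
  x = 1: f_y(1, y) = 3*y**2 - 10*y + 8; vanishes at y ∈ {2}. (1, 2): f_x = -24 ≠ 0.
  x = 2: f_y(2, y) = 3*y**2 - 10*y + 8; vanishes at y ∈ {2}. (2, 2): f_x = -54 ≠ 0.
  x = 3: f_y(3, y) = 3*y**2 - 10*y + 8; vanishes at y ∈ {2}. (3, 2): f_x = -96 ≠ 0.
  x = 4: f_y(4, y) = 3*y**2 - 10*y + 8; vanishes at y ∈ {2}. (4, 2): f_x = -150 ≠ 0.
Only singular point on the grid: (-1, 2).
Classify: substitute x = -1 + u, y = 2 + v and expand: f = -2*u**3 + v**3 + v**2.
No constant or linear terms (consistent with a singular point). Quadratic part: v**2. Cubic part: -2*u**3 + v**3.
The quadratic part v**2 is a perfect square, so there is a single (double) tangent line v = 0, i.e. y = 2. Restricting the cubic part to that line (v = 0) leaves -2*u**3 ≠ 0, so f is not divisible by v and the branch is v² ≈ 2*u**3 to lowest order — this is a cusp.
Classification: cusp.


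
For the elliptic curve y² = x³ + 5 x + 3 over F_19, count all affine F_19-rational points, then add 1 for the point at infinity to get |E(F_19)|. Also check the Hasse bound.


Affine points = {(1, 3), (1, 16), (3, 8), (3, 11), (4, 7), (4, 12), (5, 1), (5, 18), (7, 1), (7, 18), (8, 2), (8, 17), (9, 6), (9, 13), (12, 9), (12, 10), (13, 2), (13, 17), (14, 9), (14, 10), (17, 2), (17, 17), (18, 4), (18, 15)}; affine count = 24; |E(F_19)| = 25.

Discriminant check: Δ ∝ 4a³ + 27b² = 4·5³ + 27·3² = 4·125 + 27·9 ≡ 2 (mod 19). Nonzero ⇒ E is nonsingular.
For each x ∈ F_19, compute rhs = x³ + 5·x + 3 mod 19, then count y ∈ F_19 with y² ≡ rhs.
  x = 0: rhs = 3, matching y values: none (0 points).
  x = 1: rhs = 9, matching y values: 3, 16 (2 points).
  x = 2: rhs = 2, matching y values: none (0 points).
  x = 3: rhs = 7, matching y values: 8, 11 (2 points).
  x = 4: rhs = 11, matching y values: 7, 12 (2 points).
  x = 5: rhs = 1, matching y values: 1, 18 (2 points).
  x = 6: rhs = 2, matching y values: none (0 points).
  x = 7: rhs = 1, matching y values: 1, 18 (2 points).
  x = 8: rhs = 4, matching y values: 2, 17 (2 points).
  x = 9: rhs = 17, matching y values: 6, 13 (2 points).
  x = 10: rhs = 8, matching y values: none (0 points).
  x = 11: rhs = 2, matching y values: none (0 points).
  x = 12: rhs = 5, matching y values: 9, 10 (2 points).
  x = 13: rhs = 4, matching y values: 2, 17 (2 points).
  x = 14: rhs = 5, matching y values: 9, 10 (2 points).
  x = 15: rhs = 14, matching y values: none (0 points).
  x = 16: rhs = 18, matching y values: none (0 points).
  x = 17: rhs = 4, matching y values: 2, 17 (2 points).
  x = 18: rhs = 16, matching y values: 4, 15 (2 points).
Total affine count: 24.
Full point count |E(F_19)| = 24 + 1 = 25.
Hasse bound: |25 − (19+1)| = |5| = 5 ≤ 2√19 ≈ 8.7178 ✓.


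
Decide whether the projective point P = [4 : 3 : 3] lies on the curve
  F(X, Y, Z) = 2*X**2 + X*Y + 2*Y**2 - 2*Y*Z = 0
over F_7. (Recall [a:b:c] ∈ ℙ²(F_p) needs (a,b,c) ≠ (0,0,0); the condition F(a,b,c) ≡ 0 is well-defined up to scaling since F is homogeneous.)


F(4,3,3) ≡ 2 (mod 7); P is NOT on the curve.

Evaluate F(4, 3, 3) term-by-term (mod 7).
  2*X**2 ↦ 2·16·1·1 = 32
  X*Y ↦ 1·4·3·1 = 12
  2*Y**2 ↦ 2·1·9·1 = 18
  -2*Y*Z ↦ -2·1·3·3 = -18
Sum: F(4, 3, 3) = (32) + (12) + (18) + (-18) = 44.
Reducing mod 7: 44 ≡ 2 (mod 7).
Since F(a, b, c) ≡ 2 ≠ 0 (mod 7), P does NOT lie on the curve.


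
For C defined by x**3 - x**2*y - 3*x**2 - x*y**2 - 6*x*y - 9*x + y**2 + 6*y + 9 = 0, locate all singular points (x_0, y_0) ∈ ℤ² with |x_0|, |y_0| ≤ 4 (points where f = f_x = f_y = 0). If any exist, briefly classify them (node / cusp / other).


Singular points: {(0, -3)}; classification: cusp.

Compute partial derivatives:
  f_x = 3*x**2 - 2*x*y - 6*x - y**2 - 6*y - 9.
  f_y = -x**2 - 2*x*y - 6*x + 2*y + 6.
Scan x_0 ∈ {−4, ..., 4}. For each x_0, f_y(x_0, y) is a polynomial in y; find its integer roots y ∈ {−4, ..., 4}, then test f_x and f at those candidates.
  x = -4: f_y(-4, y) = 10*y + 14; no integer root y with |y| ≤ 4.
  x = -3: f_y(-3, y) = 8*y + 15; no integer root y with |y| ≤ 4.
  x = -2: f_y(-2, y) = 6*y + 14; no integer root y with |y| ≤ 4.
  x = -1: f_y(-1, y) = 4*y + 11; no integer root y with |y| ≤ 4.
  x = 0: f_y(0, y) = 2*y + 6; vanishes at y ∈ {-3}. (0, -3): f_x = 0, f = 0 — SINGULAR.
  x = 1: f_y(1, y) = -1; no integer root y with |y| ≤ 4.
  x = 2: f_y(2, y) = -2*y - 10; no integer root y with |y| ≤ 4.
  x = 3: f_y(3, y) = -4*y - 21; no integer root y with |y| ≤ 4.
  x = 4: f_y(4, y) = -6*y - 34; no integer root y with |y| ≤ 4.
Only singular point on the grid: (0, -3).
Classify: substitute x = 0 + u, y = -3 + v and expand: f = u**3 - u**2*v - u*v**2 + v**2.
No constant or linear terms (consistent with a singular point). Quadratic part: v**2. Cubic part: u**3 - u**2*v - u*v**2.
The quadratic part v**2 is a perfect square, so there is a single (double) tangent line v = 0, i.e. y = -3. Restricting the cubic part to that line (v = 0) leaves u**3 ≠ 0, so f is not divisible by v and the branch is v² ≈ -u**3 to lowest order — this is a cusp.
Classification: cusp.


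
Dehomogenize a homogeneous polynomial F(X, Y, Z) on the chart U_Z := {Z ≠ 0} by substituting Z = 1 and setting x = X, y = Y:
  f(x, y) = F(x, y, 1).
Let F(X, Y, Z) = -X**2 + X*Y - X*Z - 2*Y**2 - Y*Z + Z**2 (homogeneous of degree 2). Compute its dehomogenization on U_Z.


f(x, y) = -x**2 + x*y - x - 2*y**2 - y + 1

On U_Z we set Z = 1. Each monomial c·X^i·Y^j·Z^k in F becomes c·x^i·y^j·1^k = c·x^i·y^j.
Substituting Z = 1: F(X, Y, 1) = -x**2 + x*y - x - 2*y**2 - y + 1.
Note: deg(f) ≤ deg(F) = 2; strict inequality happens when F is divisible by Z (lost terms).


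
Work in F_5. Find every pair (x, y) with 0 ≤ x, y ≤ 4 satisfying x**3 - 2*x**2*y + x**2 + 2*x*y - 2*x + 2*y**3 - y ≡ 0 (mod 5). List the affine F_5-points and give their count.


Affine F_5-points: {(0, 0), (1, 0), (2, 1), (3, 0), (3, 2), (3, 3), (4, 4)}; count = 7.

For each of the 25 pairs (x, y) ∈ F_5², evaluate f(x, y) mod 5. Record the zeros.
  x = 0: [0↦0, 1↦1, 2↦4, 3↦1, 4↦4]  zeros at y ∈ {0}
  x = 1: [0↦0, 1↦1, 2↦4, 3↦1, 4↦4]  zeros at y ∈ {0}
  x = 2: [0↦3, 1↦0, 2↦4, 3↦2, 4↦1]  zeros at y ∈ {1}
  x = 3: [0↦0, 1↦4, 2↦0, 3↦0, 4↦1]  zeros at y ∈ {0, 2, 3}
  x = 4: [0↦2, 1↦4, 2↦3, 3↦1, 4↦0]  zeros at y ∈ {4}
Collecting zeros: affine points = {(0, 0), (1, 0), (2, 1), (3, 0), (3, 2), (3, 3), (4, 4)}.
Total count |C(F_5)_aff| = 7.


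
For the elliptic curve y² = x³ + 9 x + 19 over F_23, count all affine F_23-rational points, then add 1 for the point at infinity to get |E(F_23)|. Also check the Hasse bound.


Affine points = {(1, 11), (1, 12), (3, 2), (3, 21), (4, 2), (4, 21), (6, 6), (6, 17), (9, 1), (9, 22), (11, 0), (16, 2), (16, 21), (17, 5), (17, 18), (21, 4), (21, 19), (22, 3), (22, 20)}; affine count = 19; |E(F_23)| = 20.

Discriminant check: Δ ∝ 4a³ + 27b² = 4·9³ + 27·19² = 4·729 + 27·361 ≡ 13 (mod 23). Nonzero ⇒ E is nonsingular.
For each x ∈ F_23, compute rhs = x³ + 9·x + 19 mod 23, then count y ∈ F_23 with y² ≡ rhs.
  x = 0: rhs = 19, matching y values: none (0 points).
  x = 1: rhs = 6, matching y values: 11, 12 (2 points).
  x = 2: rhs = 22, matching y values: none (0 points).
  x = 3: rhs = 4, matching y values: 2, 21 (2 points).
  x = 4: rhs = 4, matching y values: 2, 21 (2 points).
  x = 5: rhs = 5, matching y values: none (0 points).
  x = 6: rhs = 13, matching y values: 6, 17 (2 points).
  x = 7: rhs = 11, matching y values: none (0 points).
  x = 8: rhs = 5, matching y values: none (0 points).
  x = 9: rhs = 1, matching y values: 1, 22 (2 points).
  x = 10: rhs = 5, matching y values: none (0 points).
  x = 11: rhs = 0, matching y values: 0 (1 points).
  x = 12: rhs = 15, matching y values: none (0 points).
  x = 13: rhs = 10, matching y values: none (0 points).
  x = 14: rhs = 14, matching y values: none (0 points).
  x = 15: rhs = 10, matching y values: none (0 points).
  x = 16: rhs = 4, matching y values: 2, 21 (2 points).
  x = 17: rhs = 2, matching y values: 5, 18 (2 points).
  x = 18: rhs = 10, matching y values: none (0 points).
  x = 19: rhs = 11, matching y values: none (0 points).
  x = 20: rhs = 11, matching y values: none (0 points).
  x = 21: rhs = 16, matching y values: 4, 19 (2 points).
  x = 22: rhs = 9, matching y values: 3, 20 (2 points).
Total affine count: 19.
Full point count |E(F_23)| = 19 + 1 = 20.
Hasse bound: |20 − (23+1)| = |-4| = 4 ≤ 2√23 ≈ 9.5917 ✓.


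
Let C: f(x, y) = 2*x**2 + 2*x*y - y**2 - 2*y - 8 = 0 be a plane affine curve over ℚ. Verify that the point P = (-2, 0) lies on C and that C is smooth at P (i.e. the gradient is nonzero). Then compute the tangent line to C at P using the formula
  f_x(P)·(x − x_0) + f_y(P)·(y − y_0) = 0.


Tangent line at P: -8*x - 6*y - 16 = 0.

Step 1: f(-2, 0) = 0, so P lies on C.
Step 2: partial derivatives
  f_x(x, y) = 4*x + 2*y, f_y(x, y) = 2*x - 2*y - 2.
  f_x(P) = -8, f_y(P) = -6 (gradient nonzero, so P is smooth).
Step 3: tangent line at P: -8·(x − -2) + -6·(y − 0) = 0.
Expanding: -8*x - 6*y - 16 = 0.


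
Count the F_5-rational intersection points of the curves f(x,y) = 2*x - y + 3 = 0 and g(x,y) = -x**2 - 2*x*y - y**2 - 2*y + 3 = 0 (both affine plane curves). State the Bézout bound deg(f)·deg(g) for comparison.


Common zeros: ∅; count = 0; Bézout bound = 2.

deg(f) = 1, deg(g) = 2, so Bézout bound = 2.
Scan x ∈ F_5. For each x, list the y ∈ F_5 with f(x, y) ≡ 0 and those with g(x, y) ≡ 0 (mod 5); the common zeros in that column are the intersection.
  x = 0: f ≡ 0 at y ∈ {3}; g ≡ 0 at y ∈ {1, 2}; common: ∅.
  x = 1: f ≡ 0 at y ∈ {0}; g ≡ 0 at y ∈ {2, 4}; common: ∅.
  x = 2: f ≡ 0 at y ∈ {2}; g ≡ 0 at y ∈ ∅; common: ∅.
  x = 3: f ≡ 0 at y ∈ {4}; g ≡ 0 at y ∈ {1}; common: ∅.
  x = 4: f ≡ 0 at y ∈ {1}; g ≡ 0 at y ∈ ∅; common: ∅.
Collecting: common zeros = ∅, so the count is 0.
Comparison with the Bézout bound: 0 ≤ 2 = deg(f)·deg(g), as expected for curves with no common component (the affine F_5-count falls short of the bound because intersections may lie at infinity, over extension fields, or carry multiplicity).


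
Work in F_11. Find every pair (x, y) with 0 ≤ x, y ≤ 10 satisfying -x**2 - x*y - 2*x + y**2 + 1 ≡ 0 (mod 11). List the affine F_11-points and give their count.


Affine F_11-points: {(1, 2), (1, 10), (4, 6), (4, 9), (6, 2), (6, 4), (7, 9), (9, 10), (10, 4), (10, 6)}; count = 10.

For each of the 121 pairs (x, y) ∈ F_11², evaluate f(x, y) mod 11. Record the zeros.
  x = 0: [0↦1, 1↦2, 2↦5, 3↦10, 4↦6, 5↦4, 6↦4, 7↦6, 8↦10, 9↦5, 10↦2]  zeros at y ∈ ∅
  x = 1: [0↦9, 1↦9, 2↦0, 3↦4, 4↦10, 5↦7, 6↦6, 7↦7, 8↦10, 9↦4, 10↦0]  zeros at y ∈ {2, 10}
  x = 2: [0↦4, 1↦3, 2↦4, 3↦7, 4↦1, 5↦8, 6↦6, 7↦6, 8↦8, 9↦1, 10↦7]  zeros at y ∈ ∅
  x = 3: [0↦8, 1↦6, 2↦6, 3↦8, 4↦1, 5↦7, 6↦4, 7↦3, 8↦4, 9↦7, 10↦1]  zeros at y ∈ ∅
  x = 4: [0↦10, 1↦7, 2↦6, 3↦7, 4↦10, 5↦4, 6↦0, 7↦9, 8↦9, 9↦0, 10↦4]  zeros at y ∈ {6, 9}
  x = 5: [0↦10, 1↦6, 2↦4, 3↦4, 4↦6, 5↦10, 6↦5, 7↦2, 8↦1, 9↦2, 10↦5]  zeros at y ∈ ∅
  x = 6: [0↦8, 1↦3, 2↦0, 3↦10, 4↦0, 5↦3, 6↦8, 7↦4, 8↦2, 9↦2, 10↦4]  zeros at y ∈ {2, 4}
  x = 7: [0↦4, 1↦9, 2↦5, 3↦3, 4↦3, 5↦5, 6↦9, 7↦4, 8↦1, 9↦0, 10↦1]  zeros at y ∈ {9}
  x = 8: [0↦9, 1↦2, 2↦8, 3↦5, 4↦4, 5↦5, 6↦8, 7↦2, 8↦9, 9↦7, 10↦7]  zeros at y ∈ ∅
  x = 9: [0↦1, 1↦4, 2↦9, 3↦5, 4↦3, 5↦3, 6↦5, 7↦9, 8↦4, 9↦1, 10↦0]  zeros at y ∈ {10}
  x = 10: [0↦2, 1↦4, 2↦8, 3↦3, 4↦0, 5↦10, 6↦0, 7↦3, 8↦8, 9↦4, 10↦2]  zeros at y ∈ {4, 6}
Collecting zeros: affine points = {(1, 2), (1, 10), (4, 6), (4, 9), (6, 2), (6, 4), (7, 9), (9, 10), (10, 4), (10, 6)}.
Total count |C(F_11)_aff| = 10.
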